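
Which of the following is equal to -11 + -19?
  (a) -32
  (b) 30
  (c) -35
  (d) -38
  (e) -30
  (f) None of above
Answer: e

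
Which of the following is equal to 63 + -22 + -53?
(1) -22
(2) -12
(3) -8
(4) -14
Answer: 2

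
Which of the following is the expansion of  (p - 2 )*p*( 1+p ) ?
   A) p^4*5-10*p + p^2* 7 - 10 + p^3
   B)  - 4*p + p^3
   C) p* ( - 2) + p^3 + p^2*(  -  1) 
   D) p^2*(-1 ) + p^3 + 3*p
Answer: C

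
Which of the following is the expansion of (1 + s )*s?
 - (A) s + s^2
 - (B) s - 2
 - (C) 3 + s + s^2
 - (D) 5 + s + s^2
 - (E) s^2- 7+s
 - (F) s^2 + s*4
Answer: A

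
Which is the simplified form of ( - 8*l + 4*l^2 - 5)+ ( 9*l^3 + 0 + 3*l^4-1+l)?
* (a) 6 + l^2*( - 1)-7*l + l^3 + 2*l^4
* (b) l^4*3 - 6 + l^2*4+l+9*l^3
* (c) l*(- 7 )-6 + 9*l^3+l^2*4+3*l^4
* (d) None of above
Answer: c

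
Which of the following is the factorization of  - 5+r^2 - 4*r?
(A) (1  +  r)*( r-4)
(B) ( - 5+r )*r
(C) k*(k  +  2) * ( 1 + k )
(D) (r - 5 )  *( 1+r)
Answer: D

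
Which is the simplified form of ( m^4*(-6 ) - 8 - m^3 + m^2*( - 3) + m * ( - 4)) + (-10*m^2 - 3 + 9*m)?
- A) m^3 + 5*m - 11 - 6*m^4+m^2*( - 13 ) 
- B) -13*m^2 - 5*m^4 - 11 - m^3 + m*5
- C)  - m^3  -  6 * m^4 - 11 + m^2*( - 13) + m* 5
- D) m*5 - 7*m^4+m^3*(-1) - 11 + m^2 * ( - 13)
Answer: C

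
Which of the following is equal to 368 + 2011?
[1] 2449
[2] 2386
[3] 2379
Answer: 3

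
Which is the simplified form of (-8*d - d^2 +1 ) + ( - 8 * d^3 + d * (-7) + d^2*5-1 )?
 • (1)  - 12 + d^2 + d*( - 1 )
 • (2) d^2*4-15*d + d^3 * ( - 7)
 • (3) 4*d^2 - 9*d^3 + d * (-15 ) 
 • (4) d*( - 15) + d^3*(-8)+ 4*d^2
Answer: 4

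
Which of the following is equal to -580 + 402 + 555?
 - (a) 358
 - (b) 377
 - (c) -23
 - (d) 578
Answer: b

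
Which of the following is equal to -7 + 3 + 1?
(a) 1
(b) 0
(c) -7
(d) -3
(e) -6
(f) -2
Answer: d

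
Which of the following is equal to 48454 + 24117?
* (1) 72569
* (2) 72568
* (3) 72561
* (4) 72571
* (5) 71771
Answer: 4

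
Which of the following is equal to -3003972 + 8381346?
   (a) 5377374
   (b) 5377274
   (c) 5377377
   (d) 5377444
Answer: a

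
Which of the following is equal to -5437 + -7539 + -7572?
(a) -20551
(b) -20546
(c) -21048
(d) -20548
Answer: d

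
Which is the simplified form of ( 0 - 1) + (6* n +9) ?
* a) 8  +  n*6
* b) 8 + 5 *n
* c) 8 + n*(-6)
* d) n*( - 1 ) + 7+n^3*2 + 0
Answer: a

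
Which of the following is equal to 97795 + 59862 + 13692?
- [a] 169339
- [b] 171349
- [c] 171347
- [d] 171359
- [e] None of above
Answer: b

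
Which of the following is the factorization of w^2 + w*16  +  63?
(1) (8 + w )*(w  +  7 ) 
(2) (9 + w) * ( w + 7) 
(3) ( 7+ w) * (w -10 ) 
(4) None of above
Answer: 2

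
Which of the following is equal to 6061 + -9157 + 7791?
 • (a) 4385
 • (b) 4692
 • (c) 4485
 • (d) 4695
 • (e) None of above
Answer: d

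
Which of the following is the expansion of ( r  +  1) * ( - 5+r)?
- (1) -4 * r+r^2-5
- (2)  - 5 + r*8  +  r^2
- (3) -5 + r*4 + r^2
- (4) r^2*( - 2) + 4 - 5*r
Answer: 1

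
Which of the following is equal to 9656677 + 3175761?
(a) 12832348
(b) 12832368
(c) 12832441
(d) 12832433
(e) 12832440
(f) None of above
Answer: f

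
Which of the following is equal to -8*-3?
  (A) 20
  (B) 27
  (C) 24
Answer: C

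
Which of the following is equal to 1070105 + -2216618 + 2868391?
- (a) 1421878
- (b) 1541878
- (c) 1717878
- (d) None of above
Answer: d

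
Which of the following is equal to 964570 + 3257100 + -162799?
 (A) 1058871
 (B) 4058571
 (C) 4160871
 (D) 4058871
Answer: D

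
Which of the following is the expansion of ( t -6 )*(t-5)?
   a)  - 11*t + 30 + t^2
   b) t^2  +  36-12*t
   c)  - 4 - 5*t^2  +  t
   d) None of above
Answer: a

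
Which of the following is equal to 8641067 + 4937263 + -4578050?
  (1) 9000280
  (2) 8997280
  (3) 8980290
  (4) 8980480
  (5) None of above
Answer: 1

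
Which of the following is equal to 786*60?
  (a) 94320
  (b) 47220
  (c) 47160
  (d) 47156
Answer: c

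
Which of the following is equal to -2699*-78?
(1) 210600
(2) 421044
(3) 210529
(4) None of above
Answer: 4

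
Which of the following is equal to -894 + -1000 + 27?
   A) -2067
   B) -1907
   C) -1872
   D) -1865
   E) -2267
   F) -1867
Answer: F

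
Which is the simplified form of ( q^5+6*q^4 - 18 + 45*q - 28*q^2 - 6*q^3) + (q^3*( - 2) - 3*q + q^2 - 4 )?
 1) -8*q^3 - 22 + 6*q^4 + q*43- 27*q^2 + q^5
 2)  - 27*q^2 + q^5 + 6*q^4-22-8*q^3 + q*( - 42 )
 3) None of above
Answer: 3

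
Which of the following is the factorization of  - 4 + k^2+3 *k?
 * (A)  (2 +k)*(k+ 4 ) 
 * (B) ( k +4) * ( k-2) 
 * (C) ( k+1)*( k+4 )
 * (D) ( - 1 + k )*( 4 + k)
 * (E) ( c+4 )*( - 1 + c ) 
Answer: D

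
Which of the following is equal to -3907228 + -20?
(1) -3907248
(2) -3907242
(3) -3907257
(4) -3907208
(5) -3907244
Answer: 1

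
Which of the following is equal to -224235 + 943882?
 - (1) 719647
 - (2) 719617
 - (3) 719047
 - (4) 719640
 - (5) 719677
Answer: 1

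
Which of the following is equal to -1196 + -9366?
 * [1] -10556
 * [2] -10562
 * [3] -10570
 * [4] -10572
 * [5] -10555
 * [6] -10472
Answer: 2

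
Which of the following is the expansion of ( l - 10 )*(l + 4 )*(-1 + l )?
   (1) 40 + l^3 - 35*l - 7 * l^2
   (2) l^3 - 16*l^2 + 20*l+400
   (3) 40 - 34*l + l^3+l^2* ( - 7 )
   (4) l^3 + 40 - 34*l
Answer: 3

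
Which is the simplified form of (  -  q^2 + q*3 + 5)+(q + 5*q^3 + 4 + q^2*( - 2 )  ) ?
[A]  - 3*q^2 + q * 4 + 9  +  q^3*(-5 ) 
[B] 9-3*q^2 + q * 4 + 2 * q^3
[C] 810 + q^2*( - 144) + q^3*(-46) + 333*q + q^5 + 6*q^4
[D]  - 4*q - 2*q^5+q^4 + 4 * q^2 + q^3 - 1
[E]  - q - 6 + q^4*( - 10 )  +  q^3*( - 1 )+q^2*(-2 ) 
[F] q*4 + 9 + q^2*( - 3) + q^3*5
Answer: F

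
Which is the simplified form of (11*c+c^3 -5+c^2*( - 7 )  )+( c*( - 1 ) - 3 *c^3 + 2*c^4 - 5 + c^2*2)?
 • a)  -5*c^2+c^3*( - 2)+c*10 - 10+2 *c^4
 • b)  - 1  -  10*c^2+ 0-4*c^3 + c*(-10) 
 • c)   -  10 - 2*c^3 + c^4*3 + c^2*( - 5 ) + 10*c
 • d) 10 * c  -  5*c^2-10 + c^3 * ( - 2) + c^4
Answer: a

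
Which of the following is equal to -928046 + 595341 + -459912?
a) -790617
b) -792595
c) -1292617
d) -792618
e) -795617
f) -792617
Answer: f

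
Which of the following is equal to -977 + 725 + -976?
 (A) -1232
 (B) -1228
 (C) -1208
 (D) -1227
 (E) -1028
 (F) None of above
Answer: B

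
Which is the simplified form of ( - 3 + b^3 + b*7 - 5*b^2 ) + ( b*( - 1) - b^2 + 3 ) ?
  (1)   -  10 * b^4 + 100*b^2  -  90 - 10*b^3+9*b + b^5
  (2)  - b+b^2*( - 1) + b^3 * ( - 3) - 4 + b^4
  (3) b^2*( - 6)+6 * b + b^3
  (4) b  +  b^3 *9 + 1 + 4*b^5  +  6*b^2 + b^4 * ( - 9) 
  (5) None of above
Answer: 3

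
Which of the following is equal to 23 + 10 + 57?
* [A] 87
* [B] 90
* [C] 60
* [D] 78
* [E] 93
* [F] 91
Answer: B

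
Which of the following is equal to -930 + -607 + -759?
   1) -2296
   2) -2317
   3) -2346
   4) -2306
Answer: 1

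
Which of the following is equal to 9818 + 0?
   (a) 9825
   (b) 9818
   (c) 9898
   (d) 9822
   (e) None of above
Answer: b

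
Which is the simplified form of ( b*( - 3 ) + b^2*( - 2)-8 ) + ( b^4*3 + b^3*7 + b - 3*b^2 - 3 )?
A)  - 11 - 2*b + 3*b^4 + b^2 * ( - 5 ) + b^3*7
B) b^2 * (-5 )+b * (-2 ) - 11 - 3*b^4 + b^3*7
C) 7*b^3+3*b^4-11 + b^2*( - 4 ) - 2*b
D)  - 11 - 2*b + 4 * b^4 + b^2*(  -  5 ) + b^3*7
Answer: A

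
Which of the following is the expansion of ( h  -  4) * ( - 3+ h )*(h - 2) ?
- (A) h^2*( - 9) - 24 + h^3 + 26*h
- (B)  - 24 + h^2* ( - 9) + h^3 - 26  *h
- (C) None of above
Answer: A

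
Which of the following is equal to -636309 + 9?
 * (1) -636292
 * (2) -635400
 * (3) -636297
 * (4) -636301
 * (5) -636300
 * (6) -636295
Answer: 5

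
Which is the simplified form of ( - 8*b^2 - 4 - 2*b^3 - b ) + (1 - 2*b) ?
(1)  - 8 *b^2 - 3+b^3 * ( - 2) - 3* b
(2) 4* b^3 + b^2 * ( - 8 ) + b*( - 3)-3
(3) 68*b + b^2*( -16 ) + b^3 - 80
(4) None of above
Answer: 1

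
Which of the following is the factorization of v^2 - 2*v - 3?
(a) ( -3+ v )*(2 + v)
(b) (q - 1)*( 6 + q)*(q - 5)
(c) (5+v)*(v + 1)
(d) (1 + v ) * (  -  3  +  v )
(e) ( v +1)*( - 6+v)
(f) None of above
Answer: d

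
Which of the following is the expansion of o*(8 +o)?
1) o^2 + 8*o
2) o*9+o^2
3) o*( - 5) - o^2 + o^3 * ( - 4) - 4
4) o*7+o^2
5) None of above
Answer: 1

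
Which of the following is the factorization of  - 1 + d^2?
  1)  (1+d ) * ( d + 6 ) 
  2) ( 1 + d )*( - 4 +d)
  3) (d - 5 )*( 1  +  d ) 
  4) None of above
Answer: 4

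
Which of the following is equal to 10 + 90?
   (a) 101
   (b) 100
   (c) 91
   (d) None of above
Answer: b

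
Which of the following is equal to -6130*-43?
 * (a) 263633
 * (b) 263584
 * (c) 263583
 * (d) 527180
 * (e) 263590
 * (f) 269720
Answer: e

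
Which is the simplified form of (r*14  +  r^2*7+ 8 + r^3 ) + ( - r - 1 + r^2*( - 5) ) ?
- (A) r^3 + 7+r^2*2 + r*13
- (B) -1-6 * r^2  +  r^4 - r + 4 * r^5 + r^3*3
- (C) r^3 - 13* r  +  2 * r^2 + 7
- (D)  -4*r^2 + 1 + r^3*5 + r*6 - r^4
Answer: A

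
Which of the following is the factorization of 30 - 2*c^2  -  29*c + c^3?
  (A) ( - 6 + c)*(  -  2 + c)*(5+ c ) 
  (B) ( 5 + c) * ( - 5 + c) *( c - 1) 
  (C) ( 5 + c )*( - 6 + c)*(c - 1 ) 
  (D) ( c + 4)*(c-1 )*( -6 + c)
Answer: C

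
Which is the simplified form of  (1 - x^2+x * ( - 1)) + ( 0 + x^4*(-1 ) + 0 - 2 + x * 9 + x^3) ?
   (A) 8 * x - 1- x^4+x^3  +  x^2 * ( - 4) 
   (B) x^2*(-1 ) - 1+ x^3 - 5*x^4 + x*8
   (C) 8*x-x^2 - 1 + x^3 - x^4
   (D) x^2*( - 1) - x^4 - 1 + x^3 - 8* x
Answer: C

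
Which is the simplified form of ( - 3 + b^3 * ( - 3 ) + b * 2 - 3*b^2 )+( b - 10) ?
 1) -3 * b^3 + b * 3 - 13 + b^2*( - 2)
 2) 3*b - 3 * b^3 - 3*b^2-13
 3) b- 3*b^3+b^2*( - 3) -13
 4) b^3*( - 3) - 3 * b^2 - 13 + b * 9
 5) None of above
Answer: 2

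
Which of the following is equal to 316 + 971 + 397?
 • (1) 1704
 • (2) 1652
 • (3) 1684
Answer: 3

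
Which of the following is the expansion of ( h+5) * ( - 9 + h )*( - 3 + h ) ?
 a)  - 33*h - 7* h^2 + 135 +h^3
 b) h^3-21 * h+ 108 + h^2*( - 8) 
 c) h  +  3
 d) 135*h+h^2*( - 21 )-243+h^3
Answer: a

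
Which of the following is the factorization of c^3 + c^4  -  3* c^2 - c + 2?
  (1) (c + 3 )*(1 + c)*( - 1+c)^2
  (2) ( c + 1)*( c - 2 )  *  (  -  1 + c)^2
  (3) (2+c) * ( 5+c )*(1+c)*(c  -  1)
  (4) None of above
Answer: 4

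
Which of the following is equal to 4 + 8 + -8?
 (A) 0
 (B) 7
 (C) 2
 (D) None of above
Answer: D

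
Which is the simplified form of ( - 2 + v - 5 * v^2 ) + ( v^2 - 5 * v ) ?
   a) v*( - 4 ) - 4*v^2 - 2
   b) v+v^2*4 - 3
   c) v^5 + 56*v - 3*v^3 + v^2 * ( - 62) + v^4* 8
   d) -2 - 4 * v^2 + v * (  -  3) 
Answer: a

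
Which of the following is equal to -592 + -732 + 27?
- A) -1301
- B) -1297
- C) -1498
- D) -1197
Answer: B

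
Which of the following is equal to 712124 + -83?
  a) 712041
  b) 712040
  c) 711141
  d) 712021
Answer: a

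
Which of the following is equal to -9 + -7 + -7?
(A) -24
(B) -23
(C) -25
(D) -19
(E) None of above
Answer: B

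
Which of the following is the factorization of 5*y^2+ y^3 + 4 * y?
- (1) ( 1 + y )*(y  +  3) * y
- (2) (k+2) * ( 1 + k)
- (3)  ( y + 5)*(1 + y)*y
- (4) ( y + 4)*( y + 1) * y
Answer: 4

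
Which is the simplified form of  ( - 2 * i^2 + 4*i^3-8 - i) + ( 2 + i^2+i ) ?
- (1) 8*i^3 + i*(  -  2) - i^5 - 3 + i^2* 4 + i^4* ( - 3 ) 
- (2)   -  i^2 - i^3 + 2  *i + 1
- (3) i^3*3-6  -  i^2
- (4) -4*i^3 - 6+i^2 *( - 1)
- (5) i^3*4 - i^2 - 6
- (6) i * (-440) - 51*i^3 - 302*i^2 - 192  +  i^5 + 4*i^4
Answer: 5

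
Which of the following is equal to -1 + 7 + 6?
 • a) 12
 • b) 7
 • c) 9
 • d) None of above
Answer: a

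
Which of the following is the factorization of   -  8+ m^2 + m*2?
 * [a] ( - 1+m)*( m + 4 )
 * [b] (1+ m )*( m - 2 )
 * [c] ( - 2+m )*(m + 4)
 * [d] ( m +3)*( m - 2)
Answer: c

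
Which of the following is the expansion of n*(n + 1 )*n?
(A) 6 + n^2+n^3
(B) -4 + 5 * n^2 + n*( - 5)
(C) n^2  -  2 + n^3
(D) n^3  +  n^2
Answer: D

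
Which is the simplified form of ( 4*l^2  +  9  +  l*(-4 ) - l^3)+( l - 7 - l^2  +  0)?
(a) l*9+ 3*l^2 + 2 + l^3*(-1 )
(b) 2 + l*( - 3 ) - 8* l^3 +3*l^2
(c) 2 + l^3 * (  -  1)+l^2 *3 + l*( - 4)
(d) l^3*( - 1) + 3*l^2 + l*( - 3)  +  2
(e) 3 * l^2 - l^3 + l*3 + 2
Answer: d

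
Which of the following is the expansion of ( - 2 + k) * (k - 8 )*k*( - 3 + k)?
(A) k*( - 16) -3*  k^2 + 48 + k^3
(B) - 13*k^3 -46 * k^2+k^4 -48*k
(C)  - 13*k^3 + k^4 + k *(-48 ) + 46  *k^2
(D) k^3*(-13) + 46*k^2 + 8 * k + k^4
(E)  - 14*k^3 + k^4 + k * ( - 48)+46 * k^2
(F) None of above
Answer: C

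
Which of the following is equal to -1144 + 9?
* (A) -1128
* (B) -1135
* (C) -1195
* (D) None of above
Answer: B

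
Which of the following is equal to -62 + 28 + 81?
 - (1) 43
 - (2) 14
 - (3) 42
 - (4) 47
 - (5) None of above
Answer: 4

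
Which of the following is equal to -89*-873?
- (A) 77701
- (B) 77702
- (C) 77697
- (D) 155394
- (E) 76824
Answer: C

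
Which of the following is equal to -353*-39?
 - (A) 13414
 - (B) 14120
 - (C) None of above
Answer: C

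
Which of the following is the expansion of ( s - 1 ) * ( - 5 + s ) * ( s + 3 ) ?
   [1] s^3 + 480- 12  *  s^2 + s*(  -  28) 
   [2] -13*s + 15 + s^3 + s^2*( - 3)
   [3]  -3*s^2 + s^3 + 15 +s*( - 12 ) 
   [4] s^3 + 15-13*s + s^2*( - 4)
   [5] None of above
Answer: 2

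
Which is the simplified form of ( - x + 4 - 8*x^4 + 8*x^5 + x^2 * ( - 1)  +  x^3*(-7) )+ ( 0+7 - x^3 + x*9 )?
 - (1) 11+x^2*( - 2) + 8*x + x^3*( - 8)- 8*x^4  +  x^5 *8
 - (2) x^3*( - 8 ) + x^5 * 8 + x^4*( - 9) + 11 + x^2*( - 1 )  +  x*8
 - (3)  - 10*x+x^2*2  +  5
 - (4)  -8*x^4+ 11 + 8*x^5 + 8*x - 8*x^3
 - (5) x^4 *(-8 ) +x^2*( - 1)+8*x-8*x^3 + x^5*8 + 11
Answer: 5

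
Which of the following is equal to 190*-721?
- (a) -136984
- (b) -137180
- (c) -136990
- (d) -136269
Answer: c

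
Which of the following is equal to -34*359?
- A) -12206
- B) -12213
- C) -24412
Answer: A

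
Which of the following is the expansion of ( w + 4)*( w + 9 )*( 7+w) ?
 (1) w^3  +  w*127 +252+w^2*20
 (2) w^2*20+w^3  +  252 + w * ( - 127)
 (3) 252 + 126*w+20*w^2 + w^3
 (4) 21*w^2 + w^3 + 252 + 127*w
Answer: 1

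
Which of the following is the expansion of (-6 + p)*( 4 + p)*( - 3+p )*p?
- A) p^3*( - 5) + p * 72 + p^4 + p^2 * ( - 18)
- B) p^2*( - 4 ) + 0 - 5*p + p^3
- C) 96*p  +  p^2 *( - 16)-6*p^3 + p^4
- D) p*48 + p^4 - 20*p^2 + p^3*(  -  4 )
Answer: A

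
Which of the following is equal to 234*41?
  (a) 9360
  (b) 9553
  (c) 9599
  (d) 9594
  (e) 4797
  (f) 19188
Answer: d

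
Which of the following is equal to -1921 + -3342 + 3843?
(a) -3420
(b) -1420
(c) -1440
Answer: b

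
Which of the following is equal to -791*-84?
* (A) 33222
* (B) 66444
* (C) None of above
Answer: B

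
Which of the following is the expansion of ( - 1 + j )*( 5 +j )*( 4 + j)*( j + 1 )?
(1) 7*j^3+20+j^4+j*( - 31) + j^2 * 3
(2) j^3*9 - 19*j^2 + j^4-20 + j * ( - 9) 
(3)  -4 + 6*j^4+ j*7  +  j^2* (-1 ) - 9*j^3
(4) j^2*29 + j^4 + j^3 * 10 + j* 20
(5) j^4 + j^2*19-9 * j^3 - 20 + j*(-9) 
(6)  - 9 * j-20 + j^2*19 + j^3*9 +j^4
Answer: 6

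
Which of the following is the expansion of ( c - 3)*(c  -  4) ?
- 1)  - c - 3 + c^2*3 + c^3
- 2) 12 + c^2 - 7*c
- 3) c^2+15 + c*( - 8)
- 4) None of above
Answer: 2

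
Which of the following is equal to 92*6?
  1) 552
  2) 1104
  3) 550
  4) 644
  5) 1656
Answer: 1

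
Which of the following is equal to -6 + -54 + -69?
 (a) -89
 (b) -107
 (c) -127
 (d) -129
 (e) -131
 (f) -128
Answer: d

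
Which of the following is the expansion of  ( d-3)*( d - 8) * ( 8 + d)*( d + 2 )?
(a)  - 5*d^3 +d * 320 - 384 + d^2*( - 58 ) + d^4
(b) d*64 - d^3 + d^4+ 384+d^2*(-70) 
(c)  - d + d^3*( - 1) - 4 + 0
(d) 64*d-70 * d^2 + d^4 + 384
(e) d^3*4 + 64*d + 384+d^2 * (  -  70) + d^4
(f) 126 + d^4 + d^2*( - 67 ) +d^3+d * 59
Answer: b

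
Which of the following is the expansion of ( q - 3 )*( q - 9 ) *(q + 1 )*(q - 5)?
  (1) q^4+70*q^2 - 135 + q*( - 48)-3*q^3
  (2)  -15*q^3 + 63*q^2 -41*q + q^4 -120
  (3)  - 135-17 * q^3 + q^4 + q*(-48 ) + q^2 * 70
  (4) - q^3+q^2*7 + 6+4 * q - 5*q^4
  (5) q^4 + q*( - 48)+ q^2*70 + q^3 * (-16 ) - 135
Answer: 5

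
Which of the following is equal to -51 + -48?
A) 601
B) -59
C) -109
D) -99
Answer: D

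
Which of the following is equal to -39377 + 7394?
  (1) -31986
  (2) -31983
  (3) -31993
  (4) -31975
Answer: 2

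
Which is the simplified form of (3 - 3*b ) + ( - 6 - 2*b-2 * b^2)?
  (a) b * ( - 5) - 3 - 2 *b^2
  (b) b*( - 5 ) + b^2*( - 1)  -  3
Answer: a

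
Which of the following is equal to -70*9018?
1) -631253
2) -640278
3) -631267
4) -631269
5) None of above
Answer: 5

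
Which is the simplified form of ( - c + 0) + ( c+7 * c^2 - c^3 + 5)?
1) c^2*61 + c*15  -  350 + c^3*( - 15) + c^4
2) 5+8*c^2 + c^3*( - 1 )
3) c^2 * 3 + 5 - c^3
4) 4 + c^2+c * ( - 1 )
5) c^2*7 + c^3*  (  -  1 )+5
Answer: 5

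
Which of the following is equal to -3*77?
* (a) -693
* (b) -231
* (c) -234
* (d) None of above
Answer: b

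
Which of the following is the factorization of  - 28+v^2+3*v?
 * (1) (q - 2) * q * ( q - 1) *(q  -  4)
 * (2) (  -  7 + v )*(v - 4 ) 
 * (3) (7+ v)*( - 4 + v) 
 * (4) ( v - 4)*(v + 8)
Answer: 3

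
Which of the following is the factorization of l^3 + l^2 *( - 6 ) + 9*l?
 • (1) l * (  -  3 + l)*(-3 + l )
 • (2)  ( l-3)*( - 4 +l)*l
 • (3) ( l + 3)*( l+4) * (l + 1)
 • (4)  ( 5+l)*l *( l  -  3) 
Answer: 1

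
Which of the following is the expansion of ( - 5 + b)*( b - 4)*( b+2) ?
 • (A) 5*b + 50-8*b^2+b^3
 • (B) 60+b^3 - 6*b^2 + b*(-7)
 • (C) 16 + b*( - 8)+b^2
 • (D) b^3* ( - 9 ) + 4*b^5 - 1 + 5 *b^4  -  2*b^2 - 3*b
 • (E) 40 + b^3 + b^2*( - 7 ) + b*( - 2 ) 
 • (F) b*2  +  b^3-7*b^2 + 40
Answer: F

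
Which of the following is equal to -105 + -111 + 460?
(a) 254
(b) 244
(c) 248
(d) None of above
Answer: b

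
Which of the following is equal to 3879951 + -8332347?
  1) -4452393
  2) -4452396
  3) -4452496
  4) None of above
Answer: 2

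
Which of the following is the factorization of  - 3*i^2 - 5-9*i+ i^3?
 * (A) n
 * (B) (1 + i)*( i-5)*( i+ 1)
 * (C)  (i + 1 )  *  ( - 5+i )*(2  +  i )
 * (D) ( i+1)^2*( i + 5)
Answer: B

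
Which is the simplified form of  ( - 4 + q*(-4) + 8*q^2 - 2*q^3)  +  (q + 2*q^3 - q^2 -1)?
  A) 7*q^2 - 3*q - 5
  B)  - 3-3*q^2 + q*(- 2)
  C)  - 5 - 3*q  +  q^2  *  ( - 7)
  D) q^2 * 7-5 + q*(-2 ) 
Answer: A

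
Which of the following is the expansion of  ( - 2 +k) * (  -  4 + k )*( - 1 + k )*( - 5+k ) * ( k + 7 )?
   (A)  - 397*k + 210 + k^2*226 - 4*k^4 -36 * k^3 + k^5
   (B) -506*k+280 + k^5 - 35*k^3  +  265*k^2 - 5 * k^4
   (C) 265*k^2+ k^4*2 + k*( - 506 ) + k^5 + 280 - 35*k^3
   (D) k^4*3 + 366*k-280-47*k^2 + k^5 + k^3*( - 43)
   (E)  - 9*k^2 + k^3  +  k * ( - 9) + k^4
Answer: B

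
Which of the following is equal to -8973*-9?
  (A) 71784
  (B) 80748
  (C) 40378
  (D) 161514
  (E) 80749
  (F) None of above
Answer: F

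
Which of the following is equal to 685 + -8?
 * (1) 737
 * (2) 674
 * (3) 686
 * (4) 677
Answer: 4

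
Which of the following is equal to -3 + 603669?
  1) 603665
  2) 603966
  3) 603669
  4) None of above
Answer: 4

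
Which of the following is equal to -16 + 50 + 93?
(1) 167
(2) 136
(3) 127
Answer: 3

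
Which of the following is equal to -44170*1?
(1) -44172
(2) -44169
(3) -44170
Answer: 3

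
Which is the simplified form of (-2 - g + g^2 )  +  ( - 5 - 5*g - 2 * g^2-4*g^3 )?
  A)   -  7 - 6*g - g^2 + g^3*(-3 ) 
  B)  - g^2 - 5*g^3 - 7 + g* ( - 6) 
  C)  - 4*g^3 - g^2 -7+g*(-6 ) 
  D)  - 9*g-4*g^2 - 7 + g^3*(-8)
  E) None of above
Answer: C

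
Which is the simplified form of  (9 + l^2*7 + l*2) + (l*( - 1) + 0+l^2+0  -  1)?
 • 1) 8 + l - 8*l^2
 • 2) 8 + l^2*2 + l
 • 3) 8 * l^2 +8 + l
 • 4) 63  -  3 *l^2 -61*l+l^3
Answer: 3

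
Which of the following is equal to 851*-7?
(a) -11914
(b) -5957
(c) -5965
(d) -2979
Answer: b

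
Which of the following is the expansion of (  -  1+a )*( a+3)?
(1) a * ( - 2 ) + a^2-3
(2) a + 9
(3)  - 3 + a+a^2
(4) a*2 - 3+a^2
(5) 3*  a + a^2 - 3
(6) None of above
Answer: 4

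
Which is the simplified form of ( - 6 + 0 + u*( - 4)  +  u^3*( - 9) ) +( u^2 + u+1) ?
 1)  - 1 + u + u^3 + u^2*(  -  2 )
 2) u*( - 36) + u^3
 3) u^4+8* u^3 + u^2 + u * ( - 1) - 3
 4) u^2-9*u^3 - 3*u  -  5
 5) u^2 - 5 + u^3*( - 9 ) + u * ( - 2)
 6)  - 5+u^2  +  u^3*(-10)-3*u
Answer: 4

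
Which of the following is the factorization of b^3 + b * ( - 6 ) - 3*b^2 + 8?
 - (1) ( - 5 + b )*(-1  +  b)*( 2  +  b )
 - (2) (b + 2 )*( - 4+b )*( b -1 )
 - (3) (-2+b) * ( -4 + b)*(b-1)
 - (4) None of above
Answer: 2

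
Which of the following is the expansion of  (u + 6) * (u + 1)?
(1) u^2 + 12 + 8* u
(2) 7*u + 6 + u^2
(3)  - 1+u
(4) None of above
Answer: 2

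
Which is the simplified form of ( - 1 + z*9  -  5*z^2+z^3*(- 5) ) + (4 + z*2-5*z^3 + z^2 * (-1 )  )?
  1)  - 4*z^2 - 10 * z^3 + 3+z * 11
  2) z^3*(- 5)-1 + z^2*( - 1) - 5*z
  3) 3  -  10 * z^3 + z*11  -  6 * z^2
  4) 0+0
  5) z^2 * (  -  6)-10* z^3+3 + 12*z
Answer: 3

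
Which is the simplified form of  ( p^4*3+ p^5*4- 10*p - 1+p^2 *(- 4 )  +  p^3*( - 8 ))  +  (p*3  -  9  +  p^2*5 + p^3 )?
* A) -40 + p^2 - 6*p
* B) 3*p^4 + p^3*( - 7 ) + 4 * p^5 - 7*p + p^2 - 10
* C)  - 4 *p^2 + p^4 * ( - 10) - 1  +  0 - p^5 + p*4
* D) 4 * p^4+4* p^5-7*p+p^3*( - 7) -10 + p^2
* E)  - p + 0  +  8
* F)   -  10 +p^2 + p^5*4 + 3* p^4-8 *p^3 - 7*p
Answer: B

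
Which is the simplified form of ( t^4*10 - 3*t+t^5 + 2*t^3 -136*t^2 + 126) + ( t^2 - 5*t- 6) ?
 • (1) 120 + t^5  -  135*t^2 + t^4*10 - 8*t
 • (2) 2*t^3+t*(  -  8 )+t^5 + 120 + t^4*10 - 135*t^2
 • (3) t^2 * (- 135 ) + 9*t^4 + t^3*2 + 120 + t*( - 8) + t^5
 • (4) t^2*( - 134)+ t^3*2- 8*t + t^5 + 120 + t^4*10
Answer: 2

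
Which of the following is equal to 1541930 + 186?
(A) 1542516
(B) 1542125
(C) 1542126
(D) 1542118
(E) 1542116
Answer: E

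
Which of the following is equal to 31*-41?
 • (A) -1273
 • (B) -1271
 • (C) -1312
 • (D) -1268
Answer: B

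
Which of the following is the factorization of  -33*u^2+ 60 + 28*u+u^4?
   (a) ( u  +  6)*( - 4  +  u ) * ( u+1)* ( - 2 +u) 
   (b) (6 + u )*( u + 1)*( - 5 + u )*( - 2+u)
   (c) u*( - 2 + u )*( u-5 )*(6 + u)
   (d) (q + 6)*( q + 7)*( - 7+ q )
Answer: b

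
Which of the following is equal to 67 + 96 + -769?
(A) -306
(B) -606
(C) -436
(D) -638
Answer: B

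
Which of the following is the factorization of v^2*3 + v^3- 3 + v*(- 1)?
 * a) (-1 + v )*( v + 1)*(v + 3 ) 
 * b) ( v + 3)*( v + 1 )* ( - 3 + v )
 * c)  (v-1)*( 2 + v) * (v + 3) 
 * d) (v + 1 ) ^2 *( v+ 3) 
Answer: a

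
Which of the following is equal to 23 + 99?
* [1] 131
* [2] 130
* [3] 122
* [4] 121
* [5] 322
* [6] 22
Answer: 3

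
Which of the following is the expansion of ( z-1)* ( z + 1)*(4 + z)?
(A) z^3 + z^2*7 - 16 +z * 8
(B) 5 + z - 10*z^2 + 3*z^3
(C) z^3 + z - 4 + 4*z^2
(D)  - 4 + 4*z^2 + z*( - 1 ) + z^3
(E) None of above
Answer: D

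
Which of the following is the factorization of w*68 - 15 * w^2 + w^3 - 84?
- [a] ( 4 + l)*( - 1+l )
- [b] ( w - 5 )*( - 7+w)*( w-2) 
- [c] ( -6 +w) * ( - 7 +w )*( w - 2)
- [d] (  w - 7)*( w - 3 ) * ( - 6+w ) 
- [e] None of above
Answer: c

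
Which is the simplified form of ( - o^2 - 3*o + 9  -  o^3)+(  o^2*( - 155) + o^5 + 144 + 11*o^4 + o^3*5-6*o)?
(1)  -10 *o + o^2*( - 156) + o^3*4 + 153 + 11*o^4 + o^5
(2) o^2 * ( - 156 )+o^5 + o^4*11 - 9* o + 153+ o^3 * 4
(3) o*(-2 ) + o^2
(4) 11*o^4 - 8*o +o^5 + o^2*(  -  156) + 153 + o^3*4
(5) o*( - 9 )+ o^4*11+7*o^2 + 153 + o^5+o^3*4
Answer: 2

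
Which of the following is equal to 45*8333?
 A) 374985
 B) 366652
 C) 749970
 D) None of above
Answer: A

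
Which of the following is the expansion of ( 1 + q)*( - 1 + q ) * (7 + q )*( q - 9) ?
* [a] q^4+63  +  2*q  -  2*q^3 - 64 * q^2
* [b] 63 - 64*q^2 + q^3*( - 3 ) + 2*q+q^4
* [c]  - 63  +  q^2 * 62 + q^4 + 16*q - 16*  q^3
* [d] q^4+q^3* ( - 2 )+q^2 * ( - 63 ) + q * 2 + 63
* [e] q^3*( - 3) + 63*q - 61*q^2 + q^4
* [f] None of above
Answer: a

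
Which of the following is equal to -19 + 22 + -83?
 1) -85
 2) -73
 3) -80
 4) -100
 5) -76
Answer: 3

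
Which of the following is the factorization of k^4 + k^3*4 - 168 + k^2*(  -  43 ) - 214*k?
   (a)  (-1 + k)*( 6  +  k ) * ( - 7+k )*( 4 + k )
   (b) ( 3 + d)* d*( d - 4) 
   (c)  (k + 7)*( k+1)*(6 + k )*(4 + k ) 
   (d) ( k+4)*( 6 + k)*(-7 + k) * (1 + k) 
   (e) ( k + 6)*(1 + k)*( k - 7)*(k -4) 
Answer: d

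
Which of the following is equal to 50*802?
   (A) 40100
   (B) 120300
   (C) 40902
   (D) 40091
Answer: A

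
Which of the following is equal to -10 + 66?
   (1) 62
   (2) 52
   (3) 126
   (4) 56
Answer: 4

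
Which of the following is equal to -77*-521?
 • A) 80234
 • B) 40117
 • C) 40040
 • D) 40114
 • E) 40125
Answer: B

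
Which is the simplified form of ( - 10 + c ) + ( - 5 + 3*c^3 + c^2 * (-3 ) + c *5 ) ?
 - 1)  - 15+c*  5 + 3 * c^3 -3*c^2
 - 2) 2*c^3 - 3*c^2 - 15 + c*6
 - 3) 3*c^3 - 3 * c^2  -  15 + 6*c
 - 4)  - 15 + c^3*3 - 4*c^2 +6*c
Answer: 3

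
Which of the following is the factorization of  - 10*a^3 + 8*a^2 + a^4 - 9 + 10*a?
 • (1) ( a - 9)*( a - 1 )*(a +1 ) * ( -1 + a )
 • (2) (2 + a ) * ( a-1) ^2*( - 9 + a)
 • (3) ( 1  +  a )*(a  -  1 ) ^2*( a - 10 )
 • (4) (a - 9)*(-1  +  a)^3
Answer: 1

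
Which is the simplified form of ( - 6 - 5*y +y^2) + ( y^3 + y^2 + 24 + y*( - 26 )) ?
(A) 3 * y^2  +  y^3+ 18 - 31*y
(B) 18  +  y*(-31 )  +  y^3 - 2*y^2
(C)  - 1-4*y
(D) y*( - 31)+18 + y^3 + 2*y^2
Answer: D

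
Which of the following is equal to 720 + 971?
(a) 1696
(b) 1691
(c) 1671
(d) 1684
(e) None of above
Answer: b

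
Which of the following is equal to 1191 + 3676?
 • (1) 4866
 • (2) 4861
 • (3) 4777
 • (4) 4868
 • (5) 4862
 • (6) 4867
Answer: 6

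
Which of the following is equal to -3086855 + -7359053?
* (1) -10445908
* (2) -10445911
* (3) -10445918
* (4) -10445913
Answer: 1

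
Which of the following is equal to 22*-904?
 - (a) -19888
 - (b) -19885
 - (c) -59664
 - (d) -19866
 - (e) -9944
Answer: a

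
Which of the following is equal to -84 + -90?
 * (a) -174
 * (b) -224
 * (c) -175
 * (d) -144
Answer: a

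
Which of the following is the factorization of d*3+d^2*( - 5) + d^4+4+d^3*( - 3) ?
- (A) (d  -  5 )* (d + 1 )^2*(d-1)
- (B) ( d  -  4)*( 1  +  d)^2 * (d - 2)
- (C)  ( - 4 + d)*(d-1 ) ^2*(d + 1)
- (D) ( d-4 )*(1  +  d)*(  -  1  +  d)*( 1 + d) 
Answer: D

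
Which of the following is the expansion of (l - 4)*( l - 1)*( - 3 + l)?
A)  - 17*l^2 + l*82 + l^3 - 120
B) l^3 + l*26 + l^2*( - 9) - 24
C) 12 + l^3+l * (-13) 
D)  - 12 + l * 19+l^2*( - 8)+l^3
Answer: D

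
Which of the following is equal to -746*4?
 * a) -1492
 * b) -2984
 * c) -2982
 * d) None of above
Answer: b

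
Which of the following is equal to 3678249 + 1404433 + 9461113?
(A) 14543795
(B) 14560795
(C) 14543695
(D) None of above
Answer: A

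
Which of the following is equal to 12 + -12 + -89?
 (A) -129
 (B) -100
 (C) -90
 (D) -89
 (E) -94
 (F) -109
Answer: D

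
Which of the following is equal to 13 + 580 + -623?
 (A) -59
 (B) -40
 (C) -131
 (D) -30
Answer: D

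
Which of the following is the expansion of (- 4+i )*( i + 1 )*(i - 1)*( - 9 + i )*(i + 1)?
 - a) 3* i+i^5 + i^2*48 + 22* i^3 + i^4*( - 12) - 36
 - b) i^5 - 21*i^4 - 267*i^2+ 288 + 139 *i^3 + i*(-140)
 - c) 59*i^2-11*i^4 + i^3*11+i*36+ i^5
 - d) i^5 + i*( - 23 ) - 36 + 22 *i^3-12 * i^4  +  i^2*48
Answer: d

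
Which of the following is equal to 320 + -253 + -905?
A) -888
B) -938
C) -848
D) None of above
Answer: D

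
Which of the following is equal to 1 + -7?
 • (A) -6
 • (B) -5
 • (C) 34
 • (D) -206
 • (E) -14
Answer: A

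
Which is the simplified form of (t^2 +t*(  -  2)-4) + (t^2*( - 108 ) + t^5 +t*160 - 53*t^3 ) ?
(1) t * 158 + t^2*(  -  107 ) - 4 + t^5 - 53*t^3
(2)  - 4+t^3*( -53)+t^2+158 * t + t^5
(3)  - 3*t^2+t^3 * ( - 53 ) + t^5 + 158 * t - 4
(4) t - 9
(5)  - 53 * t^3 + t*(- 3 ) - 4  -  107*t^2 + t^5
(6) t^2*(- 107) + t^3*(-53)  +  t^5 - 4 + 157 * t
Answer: 1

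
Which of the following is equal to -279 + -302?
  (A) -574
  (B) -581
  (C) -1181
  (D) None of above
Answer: B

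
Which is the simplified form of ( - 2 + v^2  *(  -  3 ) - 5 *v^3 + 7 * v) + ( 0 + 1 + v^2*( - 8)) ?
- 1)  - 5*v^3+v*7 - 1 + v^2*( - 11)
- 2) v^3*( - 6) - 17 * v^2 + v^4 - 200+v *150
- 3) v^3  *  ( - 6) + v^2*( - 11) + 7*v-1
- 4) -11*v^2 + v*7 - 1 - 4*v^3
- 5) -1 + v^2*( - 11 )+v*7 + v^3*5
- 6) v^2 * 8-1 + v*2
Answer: 1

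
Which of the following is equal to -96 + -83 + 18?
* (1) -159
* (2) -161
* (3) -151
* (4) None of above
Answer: 2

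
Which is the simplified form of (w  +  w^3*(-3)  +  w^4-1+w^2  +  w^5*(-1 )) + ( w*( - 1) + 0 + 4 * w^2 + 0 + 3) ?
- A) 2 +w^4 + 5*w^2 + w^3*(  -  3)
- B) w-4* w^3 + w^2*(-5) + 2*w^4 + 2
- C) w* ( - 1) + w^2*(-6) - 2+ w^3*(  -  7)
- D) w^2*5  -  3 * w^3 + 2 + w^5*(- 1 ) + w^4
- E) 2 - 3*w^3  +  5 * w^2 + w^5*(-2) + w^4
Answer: D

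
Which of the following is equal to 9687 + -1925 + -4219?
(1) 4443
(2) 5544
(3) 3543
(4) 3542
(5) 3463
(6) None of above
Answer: 3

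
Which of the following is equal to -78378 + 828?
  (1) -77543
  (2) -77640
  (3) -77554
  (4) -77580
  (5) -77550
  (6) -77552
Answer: 5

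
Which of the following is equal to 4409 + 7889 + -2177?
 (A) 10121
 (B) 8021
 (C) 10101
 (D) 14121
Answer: A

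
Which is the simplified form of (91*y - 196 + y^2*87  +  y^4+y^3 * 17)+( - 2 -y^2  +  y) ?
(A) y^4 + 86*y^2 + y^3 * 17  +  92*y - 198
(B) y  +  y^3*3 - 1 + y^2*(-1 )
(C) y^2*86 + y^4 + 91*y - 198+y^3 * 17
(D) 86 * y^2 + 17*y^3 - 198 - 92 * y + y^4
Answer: A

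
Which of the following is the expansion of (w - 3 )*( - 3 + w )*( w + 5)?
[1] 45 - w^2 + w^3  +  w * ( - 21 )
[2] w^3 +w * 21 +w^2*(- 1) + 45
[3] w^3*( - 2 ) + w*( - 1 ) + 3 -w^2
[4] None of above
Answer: 1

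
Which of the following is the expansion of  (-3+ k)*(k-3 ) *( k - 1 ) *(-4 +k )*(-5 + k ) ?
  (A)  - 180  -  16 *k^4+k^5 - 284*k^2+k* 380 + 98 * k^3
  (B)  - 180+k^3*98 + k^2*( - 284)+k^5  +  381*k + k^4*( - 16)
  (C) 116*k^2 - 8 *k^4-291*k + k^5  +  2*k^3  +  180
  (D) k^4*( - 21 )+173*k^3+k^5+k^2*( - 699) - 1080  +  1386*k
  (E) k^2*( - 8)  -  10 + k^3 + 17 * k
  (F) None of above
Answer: B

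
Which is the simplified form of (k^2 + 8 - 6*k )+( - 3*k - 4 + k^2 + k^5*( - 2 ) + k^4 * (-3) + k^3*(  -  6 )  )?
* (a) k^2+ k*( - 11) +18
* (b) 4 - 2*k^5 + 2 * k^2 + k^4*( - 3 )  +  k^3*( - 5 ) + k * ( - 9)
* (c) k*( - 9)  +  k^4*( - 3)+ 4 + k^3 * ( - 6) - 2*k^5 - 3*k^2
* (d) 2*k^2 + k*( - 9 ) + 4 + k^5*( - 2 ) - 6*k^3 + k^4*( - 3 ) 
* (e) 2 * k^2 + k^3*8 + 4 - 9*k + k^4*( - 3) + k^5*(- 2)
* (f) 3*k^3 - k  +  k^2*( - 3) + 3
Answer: d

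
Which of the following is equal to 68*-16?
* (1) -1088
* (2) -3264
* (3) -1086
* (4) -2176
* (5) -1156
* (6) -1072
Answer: 1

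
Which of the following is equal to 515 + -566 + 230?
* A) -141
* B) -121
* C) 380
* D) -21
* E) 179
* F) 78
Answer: E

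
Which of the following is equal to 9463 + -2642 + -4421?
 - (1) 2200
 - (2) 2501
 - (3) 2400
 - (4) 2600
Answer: 3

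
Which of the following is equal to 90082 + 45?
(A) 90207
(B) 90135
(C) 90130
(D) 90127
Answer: D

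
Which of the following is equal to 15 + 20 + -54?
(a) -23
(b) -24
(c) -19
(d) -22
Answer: c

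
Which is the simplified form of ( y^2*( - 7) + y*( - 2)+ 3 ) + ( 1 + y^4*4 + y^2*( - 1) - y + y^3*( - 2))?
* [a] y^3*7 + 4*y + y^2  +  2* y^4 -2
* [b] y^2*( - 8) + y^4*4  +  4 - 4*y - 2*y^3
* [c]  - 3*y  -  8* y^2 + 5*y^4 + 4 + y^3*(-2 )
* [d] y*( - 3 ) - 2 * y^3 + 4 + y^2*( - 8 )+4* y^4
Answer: d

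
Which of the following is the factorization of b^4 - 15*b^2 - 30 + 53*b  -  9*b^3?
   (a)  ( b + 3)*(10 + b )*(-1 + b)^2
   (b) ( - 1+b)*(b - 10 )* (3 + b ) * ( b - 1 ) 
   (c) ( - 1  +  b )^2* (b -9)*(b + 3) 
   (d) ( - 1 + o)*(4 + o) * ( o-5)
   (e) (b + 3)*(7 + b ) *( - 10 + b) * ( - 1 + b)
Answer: b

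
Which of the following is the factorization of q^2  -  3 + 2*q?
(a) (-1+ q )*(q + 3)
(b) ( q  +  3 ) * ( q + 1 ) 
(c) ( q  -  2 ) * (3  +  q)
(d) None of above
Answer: a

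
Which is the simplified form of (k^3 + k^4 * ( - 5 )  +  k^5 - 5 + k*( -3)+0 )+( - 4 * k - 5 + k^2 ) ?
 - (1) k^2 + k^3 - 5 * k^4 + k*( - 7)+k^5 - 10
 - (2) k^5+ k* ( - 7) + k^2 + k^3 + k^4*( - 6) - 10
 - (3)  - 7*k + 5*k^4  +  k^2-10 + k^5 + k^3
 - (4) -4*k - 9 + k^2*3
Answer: 1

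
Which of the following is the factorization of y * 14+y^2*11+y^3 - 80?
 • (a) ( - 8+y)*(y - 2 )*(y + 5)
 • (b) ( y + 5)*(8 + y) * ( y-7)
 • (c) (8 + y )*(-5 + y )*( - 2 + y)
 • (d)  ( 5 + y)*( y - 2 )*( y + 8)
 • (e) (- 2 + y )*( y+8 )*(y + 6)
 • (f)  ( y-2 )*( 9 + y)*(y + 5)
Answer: d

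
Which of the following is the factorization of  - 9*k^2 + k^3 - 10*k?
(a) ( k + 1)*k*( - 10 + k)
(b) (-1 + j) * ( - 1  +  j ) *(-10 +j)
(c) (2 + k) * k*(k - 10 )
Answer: a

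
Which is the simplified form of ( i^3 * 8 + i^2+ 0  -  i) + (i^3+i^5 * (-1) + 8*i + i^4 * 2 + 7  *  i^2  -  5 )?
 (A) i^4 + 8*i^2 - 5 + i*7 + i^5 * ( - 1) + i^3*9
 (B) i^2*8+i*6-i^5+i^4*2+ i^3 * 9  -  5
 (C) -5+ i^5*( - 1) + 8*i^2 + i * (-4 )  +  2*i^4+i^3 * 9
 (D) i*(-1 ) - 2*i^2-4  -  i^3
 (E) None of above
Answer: E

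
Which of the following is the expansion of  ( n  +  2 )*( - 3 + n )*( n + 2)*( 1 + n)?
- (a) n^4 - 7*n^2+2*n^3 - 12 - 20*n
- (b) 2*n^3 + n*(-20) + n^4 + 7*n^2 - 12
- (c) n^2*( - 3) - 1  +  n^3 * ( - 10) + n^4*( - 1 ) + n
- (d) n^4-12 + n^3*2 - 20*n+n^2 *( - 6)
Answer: a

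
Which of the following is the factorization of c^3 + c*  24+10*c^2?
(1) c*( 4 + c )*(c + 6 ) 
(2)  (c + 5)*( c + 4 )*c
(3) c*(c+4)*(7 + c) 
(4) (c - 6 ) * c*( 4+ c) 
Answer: 1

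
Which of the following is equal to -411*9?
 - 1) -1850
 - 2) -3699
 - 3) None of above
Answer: 2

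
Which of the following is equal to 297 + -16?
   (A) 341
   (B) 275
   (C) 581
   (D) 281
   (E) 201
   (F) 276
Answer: D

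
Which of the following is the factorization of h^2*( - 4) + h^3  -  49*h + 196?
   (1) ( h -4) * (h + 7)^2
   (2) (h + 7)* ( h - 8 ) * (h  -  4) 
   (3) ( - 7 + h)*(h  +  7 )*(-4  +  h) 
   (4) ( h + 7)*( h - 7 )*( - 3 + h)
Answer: 3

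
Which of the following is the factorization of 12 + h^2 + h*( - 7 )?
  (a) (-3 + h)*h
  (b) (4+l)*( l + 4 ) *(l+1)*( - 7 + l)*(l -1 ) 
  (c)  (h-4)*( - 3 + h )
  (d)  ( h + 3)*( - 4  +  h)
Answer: c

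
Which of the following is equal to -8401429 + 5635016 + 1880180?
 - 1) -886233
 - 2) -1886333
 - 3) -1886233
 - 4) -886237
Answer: 1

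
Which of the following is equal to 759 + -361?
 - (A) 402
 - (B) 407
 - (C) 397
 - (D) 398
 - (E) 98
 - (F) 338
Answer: D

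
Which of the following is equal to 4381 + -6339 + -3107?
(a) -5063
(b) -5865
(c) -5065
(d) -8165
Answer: c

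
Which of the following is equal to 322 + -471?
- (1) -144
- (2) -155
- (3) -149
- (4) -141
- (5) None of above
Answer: 3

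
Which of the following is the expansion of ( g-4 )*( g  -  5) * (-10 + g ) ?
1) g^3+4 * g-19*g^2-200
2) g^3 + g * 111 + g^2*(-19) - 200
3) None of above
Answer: 3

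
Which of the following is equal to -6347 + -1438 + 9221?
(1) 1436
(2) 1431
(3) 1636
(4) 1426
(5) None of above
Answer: 1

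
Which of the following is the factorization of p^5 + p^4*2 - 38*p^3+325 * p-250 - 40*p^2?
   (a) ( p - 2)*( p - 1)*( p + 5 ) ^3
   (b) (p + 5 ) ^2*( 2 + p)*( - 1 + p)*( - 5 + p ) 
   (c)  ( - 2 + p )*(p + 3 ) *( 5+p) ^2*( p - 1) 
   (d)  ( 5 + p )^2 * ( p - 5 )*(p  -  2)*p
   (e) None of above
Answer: e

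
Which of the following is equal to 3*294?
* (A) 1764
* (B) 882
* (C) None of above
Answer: B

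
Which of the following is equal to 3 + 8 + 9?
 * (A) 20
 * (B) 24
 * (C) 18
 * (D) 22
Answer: A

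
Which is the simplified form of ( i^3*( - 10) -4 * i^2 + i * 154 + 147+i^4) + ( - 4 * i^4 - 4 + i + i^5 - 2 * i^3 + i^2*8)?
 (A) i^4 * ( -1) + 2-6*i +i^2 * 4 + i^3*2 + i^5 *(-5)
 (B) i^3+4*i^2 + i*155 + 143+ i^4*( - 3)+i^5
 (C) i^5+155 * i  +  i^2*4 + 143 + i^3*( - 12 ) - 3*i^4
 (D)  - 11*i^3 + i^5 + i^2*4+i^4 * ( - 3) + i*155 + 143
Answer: C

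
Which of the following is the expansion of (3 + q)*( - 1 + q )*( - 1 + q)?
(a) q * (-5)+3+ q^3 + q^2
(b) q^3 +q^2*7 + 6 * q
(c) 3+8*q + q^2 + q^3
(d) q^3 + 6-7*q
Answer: a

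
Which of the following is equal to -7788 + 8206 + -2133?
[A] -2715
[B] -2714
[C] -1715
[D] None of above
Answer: C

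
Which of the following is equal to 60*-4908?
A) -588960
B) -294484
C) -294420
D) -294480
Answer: D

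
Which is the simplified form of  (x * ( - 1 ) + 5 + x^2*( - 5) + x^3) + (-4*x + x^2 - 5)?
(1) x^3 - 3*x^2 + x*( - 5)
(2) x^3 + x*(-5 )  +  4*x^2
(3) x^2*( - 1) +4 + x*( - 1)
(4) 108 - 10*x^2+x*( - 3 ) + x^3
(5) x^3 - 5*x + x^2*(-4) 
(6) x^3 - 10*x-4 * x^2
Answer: 5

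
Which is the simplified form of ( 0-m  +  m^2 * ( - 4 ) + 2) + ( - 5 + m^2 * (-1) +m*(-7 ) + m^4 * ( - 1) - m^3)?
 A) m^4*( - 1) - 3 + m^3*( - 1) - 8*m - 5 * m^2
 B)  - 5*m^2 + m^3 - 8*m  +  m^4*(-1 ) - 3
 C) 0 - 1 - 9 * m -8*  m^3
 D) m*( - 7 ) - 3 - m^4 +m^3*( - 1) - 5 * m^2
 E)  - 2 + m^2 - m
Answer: A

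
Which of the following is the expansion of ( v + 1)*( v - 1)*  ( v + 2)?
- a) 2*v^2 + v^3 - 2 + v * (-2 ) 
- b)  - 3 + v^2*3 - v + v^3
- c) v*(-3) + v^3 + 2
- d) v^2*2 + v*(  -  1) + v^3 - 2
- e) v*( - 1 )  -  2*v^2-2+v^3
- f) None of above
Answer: d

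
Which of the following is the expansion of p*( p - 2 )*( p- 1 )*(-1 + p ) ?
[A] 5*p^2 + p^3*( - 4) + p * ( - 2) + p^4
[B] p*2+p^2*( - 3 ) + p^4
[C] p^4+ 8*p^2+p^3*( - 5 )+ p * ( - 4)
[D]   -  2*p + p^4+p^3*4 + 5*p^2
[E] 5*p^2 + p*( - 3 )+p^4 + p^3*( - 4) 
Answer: A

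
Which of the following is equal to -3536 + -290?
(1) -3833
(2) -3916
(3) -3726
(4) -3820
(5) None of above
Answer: 5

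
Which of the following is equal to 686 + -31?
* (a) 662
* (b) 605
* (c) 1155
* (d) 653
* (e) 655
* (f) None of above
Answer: e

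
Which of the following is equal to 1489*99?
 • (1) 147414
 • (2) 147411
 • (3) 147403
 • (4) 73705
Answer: 2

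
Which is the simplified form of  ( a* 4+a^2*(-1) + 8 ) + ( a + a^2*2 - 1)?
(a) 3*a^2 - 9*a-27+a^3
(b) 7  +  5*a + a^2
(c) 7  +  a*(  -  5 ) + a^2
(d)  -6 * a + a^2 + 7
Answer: b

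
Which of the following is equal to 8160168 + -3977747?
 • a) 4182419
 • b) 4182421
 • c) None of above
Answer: b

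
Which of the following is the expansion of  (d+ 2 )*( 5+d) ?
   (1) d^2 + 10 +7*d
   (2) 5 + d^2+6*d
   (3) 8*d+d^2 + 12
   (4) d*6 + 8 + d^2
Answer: 1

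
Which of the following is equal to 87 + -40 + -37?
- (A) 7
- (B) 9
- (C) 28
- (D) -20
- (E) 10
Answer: E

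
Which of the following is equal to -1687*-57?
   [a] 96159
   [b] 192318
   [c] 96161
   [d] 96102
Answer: a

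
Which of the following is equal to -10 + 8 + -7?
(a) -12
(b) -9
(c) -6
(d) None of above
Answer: b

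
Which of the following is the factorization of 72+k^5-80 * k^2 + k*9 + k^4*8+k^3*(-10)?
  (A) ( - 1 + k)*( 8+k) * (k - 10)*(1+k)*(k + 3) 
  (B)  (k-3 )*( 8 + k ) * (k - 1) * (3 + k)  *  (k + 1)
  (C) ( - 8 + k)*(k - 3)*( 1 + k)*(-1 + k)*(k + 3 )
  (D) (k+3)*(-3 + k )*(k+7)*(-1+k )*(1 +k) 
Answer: B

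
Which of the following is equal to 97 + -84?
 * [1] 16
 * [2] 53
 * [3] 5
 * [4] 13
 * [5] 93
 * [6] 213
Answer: 4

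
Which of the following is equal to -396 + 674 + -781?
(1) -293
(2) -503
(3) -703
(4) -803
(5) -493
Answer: 2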